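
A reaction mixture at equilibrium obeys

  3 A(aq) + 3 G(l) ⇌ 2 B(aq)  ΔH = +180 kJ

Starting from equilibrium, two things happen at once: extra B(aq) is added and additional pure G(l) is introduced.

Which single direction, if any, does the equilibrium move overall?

left

Adding B (aq), a product, drives the reaction to the left.
G is a pure liquid; its activity is 1 regardless of amount, so Q is unaffected — no shift from this change.
Only the nonzero effect(s) matter; the net shift is to the left.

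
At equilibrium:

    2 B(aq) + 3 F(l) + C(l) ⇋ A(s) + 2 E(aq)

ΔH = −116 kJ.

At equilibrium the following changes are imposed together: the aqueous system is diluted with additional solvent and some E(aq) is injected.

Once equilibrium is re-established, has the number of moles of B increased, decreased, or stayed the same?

Dilution scales every aqueous concentration by the same factor. Δn_aq = 2 − 2 = 0, so Q is unchanged — no shift.
Adding E (aq), a product, drives the reaction to the left.
The net shift is to the left. B is a reactant, so its amount increases.

increases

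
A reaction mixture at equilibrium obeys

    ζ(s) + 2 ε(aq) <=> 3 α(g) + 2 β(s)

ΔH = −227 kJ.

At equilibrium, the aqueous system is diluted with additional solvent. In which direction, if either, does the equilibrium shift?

Dilution lowers every aqueous concentration by the same factor. Δn_aq = 0 − 2 = -2, so the system shifts toward the side with more dissolved moles — to the left.

left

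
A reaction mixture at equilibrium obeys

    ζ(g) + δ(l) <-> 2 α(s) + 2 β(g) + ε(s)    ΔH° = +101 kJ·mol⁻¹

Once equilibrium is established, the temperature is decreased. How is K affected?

K depends on temperature via the van 't Hoff relation. The forward reaction is endothermic, so lowering T decreases K.

decreases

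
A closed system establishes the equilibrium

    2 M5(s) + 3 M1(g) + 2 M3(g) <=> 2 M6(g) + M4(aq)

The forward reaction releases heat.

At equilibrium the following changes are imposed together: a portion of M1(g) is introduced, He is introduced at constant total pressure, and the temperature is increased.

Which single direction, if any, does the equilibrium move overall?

Adding M1 (g), a reactant, drives the reaction to the right.
Adding inert gas at constant total pressure expands the volume and lowers every reacting partial pressure. With Δn_gas = 2 − 5 = -3, Q moves away from K toward the side with fewer gas moles, so the system shifts toward the side with more gas moles — to the left.
The forward reaction is exothermic. Raising T favours the endothermic direction — shift to the left.
The individual effects push in opposite directions; without quantitative information the net direction cannot be determined.

cannot be determined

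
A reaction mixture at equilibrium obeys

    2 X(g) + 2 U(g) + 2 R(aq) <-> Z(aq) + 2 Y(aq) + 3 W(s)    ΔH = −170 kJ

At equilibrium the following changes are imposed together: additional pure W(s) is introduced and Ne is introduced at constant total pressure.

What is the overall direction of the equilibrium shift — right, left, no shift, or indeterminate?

W is a pure solid; its activity is 1 regardless of amount, so Q is unaffected — no shift from this change.
Adding inert gas at constant total pressure expands the volume and lowers every reacting partial pressure. With Δn_gas = 0 − 4 = -4, Q moves away from K toward the side with fewer gas moles, so the system shifts toward the side with more gas moles — to the left.
Only the nonzero effect(s) matter; the net shift is to the left.

left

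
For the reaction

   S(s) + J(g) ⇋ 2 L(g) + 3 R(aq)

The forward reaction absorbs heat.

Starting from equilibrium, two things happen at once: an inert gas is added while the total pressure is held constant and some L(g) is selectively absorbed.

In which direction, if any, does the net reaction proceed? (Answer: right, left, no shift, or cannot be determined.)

right

Adding inert gas at constant total pressure expands the volume and lowers every reacting partial pressure. With Δn_gas = 2 − 1 = +1, Q moves away from K toward the side with fewer gas moles, so the system shifts toward the side with more gas moles — to the right.
Removing L (g), a product, drives the reaction to the right.
All effects act in the same direction — net shift to the right.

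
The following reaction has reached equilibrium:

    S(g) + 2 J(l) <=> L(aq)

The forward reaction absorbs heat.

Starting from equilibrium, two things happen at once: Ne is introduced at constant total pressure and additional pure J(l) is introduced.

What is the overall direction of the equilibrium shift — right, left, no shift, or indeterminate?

Adding inert gas at constant total pressure expands the volume and lowers every reacting partial pressure. With Δn_gas = 0 − 1 = -1, Q moves away from K toward the side with fewer gas moles, so the system shifts toward the side with more gas moles — to the left.
J is a pure liquid; its activity is 1 regardless of amount, so Q is unaffected — no shift from this change.
Only the nonzero effect(s) matter; the net shift is to the left.

left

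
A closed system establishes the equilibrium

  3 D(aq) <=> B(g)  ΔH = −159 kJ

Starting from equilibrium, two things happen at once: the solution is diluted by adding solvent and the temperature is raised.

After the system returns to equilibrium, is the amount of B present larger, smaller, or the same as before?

decreases

Dilution lowers every aqueous concentration by the same factor. Δn_aq = 0 − 3 = -3, so the system shifts toward the side with more dissolved moles — to the left.
The forward reaction is exothermic. Raising T favours the endothermic direction — shift to the left.
The net shift is to the left. B is a product, so its amount decreases.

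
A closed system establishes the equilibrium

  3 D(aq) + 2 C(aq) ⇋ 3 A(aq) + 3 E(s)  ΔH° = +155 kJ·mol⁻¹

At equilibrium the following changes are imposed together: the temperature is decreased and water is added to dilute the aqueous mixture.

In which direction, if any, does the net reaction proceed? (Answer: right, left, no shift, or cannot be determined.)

left

The forward reaction is endothermic. Lowering T favours the exothermic direction — shift to the left.
Dilution lowers every aqueous concentration by the same factor. Δn_aq = 3 − 5 = -2, so the system shifts toward the side with more dissolved moles — to the left.
All effects act in the same direction — net shift to the left.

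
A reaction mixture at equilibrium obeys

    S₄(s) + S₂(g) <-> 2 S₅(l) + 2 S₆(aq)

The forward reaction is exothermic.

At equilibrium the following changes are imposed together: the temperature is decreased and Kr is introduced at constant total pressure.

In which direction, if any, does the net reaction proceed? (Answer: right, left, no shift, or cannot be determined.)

cannot be determined

The forward reaction is exothermic. Lowering T favours the exothermic direction — shift to the right.
Adding inert gas at constant total pressure expands the volume and lowers every reacting partial pressure. With Δn_gas = 0 − 1 = -1, Q moves away from K toward the side with fewer gas moles, so the system shifts toward the side with more gas moles — to the left.
The individual effects push in opposite directions; without quantitative information the net direction cannot be determined.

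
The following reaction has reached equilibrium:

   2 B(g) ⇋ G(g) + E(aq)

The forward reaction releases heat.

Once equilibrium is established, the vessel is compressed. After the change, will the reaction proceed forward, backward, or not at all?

right

Gas moles: reactants 2, products 1 (Δn_gas = -1). Compression shifts the system toward the side with fewer moles of gas — to the right.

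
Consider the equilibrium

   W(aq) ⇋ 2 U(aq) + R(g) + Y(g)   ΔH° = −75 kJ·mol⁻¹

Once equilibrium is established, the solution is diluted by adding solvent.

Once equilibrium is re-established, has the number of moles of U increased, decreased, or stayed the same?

Dilution lowers every aqueous concentration by the same factor. Δn_aq = 2 − 1 = +1, so the system shifts toward the side with more dissolved moles — to the right.
The net shift is to the right. U is a product, so its amount increases.

increases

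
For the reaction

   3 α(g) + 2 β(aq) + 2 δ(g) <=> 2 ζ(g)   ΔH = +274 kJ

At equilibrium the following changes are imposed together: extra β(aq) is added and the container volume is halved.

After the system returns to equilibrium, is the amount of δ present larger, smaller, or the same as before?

Adding β (aq), a reactant, drives the reaction to the right.
Gas moles: reactants 5, products 2 (Δn_gas = -3). Compression shifts the system toward the side with fewer moles of gas — to the right.
The net shift is to the right. δ is a reactant, so its amount decreases.

decreases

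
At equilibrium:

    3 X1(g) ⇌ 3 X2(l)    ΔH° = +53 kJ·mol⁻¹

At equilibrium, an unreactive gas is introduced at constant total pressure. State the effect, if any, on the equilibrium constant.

unchanged

The equilibrium constant depends only on temperature. This perturbation may move the position of equilibrium, but since T is unchanged, K itself is unchanged.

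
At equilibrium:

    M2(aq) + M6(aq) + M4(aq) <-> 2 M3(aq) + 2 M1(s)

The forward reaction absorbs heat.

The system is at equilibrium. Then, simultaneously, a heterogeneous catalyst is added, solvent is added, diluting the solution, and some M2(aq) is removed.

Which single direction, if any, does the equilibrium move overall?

left

A catalyst speeds both forward and reverse rates equally; it changes neither Q nor K — no shift from this change.
Dilution lowers every aqueous concentration by the same factor. Δn_aq = 2 − 3 = -1, so the system shifts toward the side with more dissolved moles — to the left.
Removing M2 (aq), a reactant, drives the reaction to the left.
Only the nonzero effect(s) matter; the net shift is to the left.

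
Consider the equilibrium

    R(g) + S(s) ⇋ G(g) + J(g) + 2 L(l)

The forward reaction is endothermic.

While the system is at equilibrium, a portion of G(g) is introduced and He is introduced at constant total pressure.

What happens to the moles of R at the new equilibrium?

Adding G (g), a product, drives the reaction to the left.
Adding inert gas at constant total pressure expands the volume and lowers every reacting partial pressure. With Δn_gas = 2 − 1 = +1, Q moves away from K toward the side with fewer gas moles, so the system shifts toward the side with more gas moles — to the right.
The two effects oppose each other, so the net shift — and hence the change in R — cannot be determined from the given information.

cannot be determined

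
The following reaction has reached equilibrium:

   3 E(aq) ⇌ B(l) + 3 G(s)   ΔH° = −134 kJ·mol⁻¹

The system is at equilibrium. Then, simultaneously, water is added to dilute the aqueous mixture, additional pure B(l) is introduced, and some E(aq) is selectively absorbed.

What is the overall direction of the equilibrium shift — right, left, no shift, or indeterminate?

left

Dilution lowers every aqueous concentration by the same factor. Δn_aq = 0 − 3 = -3, so the system shifts toward the side with more dissolved moles — to the left.
B is a pure liquid; its activity is 1 regardless of amount, so Q is unaffected — no shift from this change.
Removing E (aq), a reactant, drives the reaction to the left.
Only the nonzero effect(s) matter; the net shift is to the left.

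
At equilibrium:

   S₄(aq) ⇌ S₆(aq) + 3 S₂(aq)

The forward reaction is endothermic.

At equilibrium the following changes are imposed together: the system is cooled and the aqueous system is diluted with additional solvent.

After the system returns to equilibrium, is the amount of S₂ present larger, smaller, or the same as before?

The forward reaction is endothermic. Lowering T favours the exothermic direction — shift to the left.
Dilution lowers every aqueous concentration by the same factor. Δn_aq = 4 − 1 = +3, so the system shifts toward the side with more dissolved moles — to the right.
The two effects oppose each other, so the net shift — and hence the change in S₂ — cannot be determined from the given information.

cannot be determined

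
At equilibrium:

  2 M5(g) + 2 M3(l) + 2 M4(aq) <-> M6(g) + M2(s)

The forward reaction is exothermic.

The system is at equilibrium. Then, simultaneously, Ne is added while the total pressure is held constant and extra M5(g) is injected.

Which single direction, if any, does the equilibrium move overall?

Adding inert gas at constant total pressure expands the volume and lowers every reacting partial pressure. With Δn_gas = 1 − 2 = -1, Q moves away from K toward the side with fewer gas moles, so the system shifts toward the side with more gas moles — to the left.
Adding M5 (g), a reactant, drives the reaction to the right.
The individual effects push in opposite directions; without quantitative information the net direction cannot be determined.

cannot be determined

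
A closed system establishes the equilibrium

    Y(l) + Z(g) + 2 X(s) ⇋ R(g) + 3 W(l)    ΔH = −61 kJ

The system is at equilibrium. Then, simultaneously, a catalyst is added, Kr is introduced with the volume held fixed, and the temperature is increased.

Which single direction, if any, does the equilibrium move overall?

left

A catalyst speeds both forward and reverse rates equally; it changes neither Q nor K — no shift from this change.
At constant volume, adding an inert gas leaves every reacting species' partial pressure unchanged, so Q is unchanged — no shift from this change.
The forward reaction is exothermic. Raising T favours the endothermic direction — shift to the left.
Only the nonzero effect(s) matter; the net shift is to the left.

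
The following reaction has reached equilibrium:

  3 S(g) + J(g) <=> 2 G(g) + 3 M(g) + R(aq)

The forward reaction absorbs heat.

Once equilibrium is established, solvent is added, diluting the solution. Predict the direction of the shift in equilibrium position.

right

Dilution lowers every aqueous concentration by the same factor. Δn_aq = 1 − 0 = +1, so the system shifts toward the side with more dissolved moles — to the right.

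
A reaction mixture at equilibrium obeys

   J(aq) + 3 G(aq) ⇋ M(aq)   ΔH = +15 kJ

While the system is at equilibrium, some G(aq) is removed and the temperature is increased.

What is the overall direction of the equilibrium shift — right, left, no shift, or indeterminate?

cannot be determined

Removing G (aq), a reactant, drives the reaction to the left.
The forward reaction is endothermic. Raising T favours the endothermic direction — shift to the right.
The individual effects push in opposite directions; without quantitative information the net direction cannot be determined.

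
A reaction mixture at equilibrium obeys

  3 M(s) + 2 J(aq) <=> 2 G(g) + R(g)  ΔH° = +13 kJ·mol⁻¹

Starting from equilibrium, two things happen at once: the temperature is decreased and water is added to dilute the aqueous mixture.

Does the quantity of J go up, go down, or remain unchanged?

The forward reaction is endothermic. Lowering T favours the exothermic direction — shift to the left.
Dilution lowers every aqueous concentration by the same factor. Δn_aq = 0 − 2 = -2, so the system shifts toward the side with more dissolved moles — to the left.
The net shift is to the left. J is a reactant, so its amount increases.

increases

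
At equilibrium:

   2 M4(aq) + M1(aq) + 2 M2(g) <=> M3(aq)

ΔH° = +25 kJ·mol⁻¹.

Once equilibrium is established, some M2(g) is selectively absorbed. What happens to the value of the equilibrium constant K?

The equilibrium constant depends only on temperature. This perturbation may move the position of equilibrium, but since T is unchanged, K itself is unchanged.

unchanged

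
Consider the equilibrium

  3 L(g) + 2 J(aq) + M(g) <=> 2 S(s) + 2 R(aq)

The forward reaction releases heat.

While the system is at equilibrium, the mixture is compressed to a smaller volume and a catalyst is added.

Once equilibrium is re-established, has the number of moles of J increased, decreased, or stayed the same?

Gas moles: reactants 4, products 0 (Δn_gas = -4). Compression shifts the system toward the side with fewer moles of gas — to the right.
A catalyst speeds both forward and reverse rates equally; it changes neither Q nor K — no shift from this change.
The net shift is to the right. J is a reactant, so its amount decreases.

decreases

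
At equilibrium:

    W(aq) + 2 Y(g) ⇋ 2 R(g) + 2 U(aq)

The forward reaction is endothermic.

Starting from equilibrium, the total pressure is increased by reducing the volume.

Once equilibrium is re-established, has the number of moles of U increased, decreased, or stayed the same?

unchanged

Gas moles: reactants 2, products 2. Δn_gas = 0, so a volume change leaves Q equal to K — no shift from this change.
No net shift occurs, so the amount of U is unchanged.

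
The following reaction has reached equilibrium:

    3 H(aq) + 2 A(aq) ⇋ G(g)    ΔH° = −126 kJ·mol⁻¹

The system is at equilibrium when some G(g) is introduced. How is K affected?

unchanged

The equilibrium constant depends only on temperature. This perturbation may move the position of equilibrium, but since T is unchanged, K itself is unchanged.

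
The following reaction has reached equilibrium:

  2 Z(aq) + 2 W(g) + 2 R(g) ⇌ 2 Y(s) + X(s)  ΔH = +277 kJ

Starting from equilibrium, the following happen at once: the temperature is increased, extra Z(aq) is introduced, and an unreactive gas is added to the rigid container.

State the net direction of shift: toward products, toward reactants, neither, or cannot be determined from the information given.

right

The forward reaction is endothermic. Raising T favours the endothermic direction — shift to the right.
Adding Z (aq), a reactant, drives the reaction to the right.
At constant volume, adding an inert gas leaves every reacting species' partial pressure unchanged, so Q is unchanged — no shift from this change.
Only the nonzero effect(s) matter; the net shift is to the right.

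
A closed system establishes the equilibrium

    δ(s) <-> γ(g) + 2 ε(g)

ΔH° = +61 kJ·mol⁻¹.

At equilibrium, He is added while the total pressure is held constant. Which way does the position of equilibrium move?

Adding inert gas at constant total pressure expands the volume and lowers every reacting partial pressure. With Δn_gas = 3 − 0 = +3, Q moves away from K toward the side with fewer gas moles, so the system shifts toward the side with more gas moles — to the right.

right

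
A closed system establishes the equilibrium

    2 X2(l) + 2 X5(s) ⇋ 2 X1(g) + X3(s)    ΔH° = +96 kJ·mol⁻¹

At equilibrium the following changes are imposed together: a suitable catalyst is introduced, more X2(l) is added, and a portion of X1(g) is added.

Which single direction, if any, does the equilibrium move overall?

left

A catalyst speeds both forward and reverse rates equally; it changes neither Q nor K — no shift from this change.
X2 is a pure liquid; its activity is 1 regardless of amount, so Q is unaffected — no shift from this change.
Adding X1 (g), a product, drives the reaction to the left.
Only the nonzero effect(s) matter; the net shift is to the left.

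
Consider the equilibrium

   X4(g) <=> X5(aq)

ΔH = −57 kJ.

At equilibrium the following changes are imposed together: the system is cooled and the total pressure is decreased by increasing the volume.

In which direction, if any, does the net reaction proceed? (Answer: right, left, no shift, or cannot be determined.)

cannot be determined

The forward reaction is exothermic. Lowering T favours the exothermic direction — shift to the right.
Gas moles: reactants 1, products 0 (Δn_gas = -1). Expansion shifts the system toward the side with more moles of gas — to the left.
The individual effects push in opposite directions; without quantitative information the net direction cannot be determined.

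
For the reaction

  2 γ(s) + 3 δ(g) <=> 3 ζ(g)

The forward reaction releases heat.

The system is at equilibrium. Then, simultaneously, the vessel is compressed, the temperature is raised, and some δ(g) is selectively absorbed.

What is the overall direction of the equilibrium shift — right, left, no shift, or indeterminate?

left

Gas moles: reactants 3, products 3. Δn_gas = 0, so a volume change leaves Q equal to K — no shift from this change.
The forward reaction is exothermic. Raising T favours the endothermic direction — shift to the left.
Removing δ (g), a reactant, drives the reaction to the left.
Only the nonzero effect(s) matter; the net shift is to the left.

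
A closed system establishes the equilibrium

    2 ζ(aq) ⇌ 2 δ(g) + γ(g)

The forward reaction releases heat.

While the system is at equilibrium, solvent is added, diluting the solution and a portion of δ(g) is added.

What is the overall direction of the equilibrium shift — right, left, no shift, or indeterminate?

Dilution lowers every aqueous concentration by the same factor. Δn_aq = 0 − 2 = -2, so the system shifts toward the side with more dissolved moles — to the left.
Adding δ (g), a product, drives the reaction to the left.
All effects act in the same direction — net shift to the left.

left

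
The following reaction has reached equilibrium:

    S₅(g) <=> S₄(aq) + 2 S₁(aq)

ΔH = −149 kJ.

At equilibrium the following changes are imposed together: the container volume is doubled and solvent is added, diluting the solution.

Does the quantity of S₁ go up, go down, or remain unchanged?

Gas moles: reactants 1, products 0 (Δn_gas = -1). Expansion shifts the system toward the side with more moles of gas — to the left.
Dilution lowers every aqueous concentration by the same factor. Δn_aq = 3 − 0 = +3, so the system shifts toward the side with more dissolved moles — to the right.
The two effects oppose each other, so the net shift — and hence the change in S₁ — cannot be determined from the given information.

cannot be determined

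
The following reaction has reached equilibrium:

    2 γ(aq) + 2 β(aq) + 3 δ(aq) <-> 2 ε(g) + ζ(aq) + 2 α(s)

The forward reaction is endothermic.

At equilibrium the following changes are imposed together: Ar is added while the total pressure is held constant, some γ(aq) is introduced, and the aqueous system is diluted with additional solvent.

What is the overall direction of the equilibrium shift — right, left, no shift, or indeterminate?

cannot be determined

Adding inert gas at constant total pressure expands the volume and lowers every reacting partial pressure. With Δn_gas = 2 − 0 = +2, Q moves away from K toward the side with fewer gas moles, so the system shifts toward the side with more gas moles — to the right.
Adding γ (aq), a reactant, drives the reaction to the right.
Dilution lowers every aqueous concentration by the same factor. Δn_aq = 1 − 7 = -6, so the system shifts toward the side with more dissolved moles — to the left.
The individual effects push in opposite directions; without quantitative information the net direction cannot be determined.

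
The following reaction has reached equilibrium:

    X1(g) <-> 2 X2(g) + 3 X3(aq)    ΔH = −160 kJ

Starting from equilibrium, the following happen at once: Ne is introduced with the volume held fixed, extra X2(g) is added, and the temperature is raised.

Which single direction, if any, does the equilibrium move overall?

At constant volume, adding an inert gas leaves every reacting species' partial pressure unchanged, so Q is unchanged — no shift from this change.
Adding X2 (g), a product, drives the reaction to the left.
The forward reaction is exothermic. Raising T favours the endothermic direction — shift to the left.
Only the nonzero effect(s) matter; the net shift is to the left.

left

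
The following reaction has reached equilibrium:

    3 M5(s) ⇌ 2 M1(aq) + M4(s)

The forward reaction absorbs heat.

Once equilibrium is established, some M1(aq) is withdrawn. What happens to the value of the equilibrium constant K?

unchanged

The equilibrium constant depends only on temperature. This perturbation may move the position of equilibrium, but since T is unchanged, K itself is unchanged.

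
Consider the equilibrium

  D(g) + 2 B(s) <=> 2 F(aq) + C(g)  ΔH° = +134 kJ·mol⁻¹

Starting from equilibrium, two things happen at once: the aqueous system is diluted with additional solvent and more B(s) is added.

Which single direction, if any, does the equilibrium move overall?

Dilution lowers every aqueous concentration by the same factor. Δn_aq = 2 − 0 = +2, so the system shifts toward the side with more dissolved moles — to the right.
B is a pure solid; its activity is 1 regardless of amount, so Q is unaffected — no shift from this change.
Only the nonzero effect(s) matter; the net shift is to the right.

right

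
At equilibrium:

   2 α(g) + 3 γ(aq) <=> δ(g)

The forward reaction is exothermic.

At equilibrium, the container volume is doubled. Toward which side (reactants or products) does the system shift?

Gas moles: reactants 2, products 1 (Δn_gas = -1). Expansion shifts the system toward the side with more moles of gas — to the left.

left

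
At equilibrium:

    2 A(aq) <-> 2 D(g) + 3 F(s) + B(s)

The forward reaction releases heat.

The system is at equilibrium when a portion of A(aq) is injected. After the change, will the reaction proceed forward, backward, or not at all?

Adding A (aq), a reactant, drives the reaction to the right.

right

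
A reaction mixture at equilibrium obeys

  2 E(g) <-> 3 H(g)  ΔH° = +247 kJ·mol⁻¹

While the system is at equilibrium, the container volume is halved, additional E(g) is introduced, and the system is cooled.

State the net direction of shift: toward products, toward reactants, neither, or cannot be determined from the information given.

Gas moles: reactants 2, products 3 (Δn_gas = +1). Compression shifts the system toward the side with fewer moles of gas — to the left.
Adding E (g), a reactant, drives the reaction to the right.
The forward reaction is endothermic. Lowering T favours the exothermic direction — shift to the left.
The individual effects push in opposite directions; without quantitative information the net direction cannot be determined.

cannot be determined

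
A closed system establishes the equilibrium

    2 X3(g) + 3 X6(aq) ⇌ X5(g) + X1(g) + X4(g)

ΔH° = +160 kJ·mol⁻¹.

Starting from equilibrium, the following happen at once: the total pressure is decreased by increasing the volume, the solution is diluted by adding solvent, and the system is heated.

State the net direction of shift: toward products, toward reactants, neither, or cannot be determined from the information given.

cannot be determined

Gas moles: reactants 2, products 3 (Δn_gas = +1). Expansion shifts the system toward the side with more moles of gas — to the right.
Dilution lowers every aqueous concentration by the same factor. Δn_aq = 0 − 3 = -3, so the system shifts toward the side with more dissolved moles — to the left.
The forward reaction is endothermic. Raising T favours the endothermic direction — shift to the right.
The individual effects push in opposite directions; without quantitative information the net direction cannot be determined.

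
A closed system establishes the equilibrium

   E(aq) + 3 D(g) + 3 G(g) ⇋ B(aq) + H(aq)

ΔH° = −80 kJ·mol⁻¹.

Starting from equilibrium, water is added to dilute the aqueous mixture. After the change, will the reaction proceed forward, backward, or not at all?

right

Dilution lowers every aqueous concentration by the same factor. Δn_aq = 2 − 1 = +1, so the system shifts toward the side with more dissolved moles — to the right.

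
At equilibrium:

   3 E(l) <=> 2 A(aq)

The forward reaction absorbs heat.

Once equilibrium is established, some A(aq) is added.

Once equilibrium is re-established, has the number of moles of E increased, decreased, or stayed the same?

increases

Adding A (aq), a product, drives the reaction to the left.
The net shift is to the left. E is a reactant, so its amount increases.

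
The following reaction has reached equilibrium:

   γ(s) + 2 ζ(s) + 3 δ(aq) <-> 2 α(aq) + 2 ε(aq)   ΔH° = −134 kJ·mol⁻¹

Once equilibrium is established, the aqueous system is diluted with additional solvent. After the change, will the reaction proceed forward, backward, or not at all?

right

Dilution lowers every aqueous concentration by the same factor. Δn_aq = 4 − 3 = +1, so the system shifts toward the side with more dissolved moles — to the right.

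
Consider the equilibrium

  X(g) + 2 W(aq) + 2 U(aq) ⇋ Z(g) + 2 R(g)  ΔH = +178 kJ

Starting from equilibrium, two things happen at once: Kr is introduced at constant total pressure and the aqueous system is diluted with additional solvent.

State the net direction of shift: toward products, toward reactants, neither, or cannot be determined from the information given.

cannot be determined

Adding inert gas at constant total pressure expands the volume and lowers every reacting partial pressure. With Δn_gas = 3 − 1 = +2, Q moves away from K toward the side with fewer gas moles, so the system shifts toward the side with more gas moles — to the right.
Dilution lowers every aqueous concentration by the same factor. Δn_aq = 0 − 4 = -4, so the system shifts toward the side with more dissolved moles — to the left.
The individual effects push in opposite directions; without quantitative information the net direction cannot be determined.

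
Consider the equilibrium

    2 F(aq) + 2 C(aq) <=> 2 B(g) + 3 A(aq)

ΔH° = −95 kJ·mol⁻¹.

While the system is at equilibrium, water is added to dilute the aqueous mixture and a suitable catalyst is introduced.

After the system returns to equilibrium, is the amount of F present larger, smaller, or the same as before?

increases

Dilution lowers every aqueous concentration by the same factor. Δn_aq = 3 − 4 = -1, so the system shifts toward the side with more dissolved moles — to the left.
A catalyst speeds both forward and reverse rates equally; it changes neither Q nor K — no shift from this change.
The net shift is to the left. F is a reactant, so its amount increases.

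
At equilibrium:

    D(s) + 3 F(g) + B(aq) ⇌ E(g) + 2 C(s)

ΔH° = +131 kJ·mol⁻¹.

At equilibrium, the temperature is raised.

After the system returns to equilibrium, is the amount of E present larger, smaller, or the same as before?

increases

The forward reaction is endothermic. Raising T favours the endothermic direction — shift to the right.
The net shift is to the right. E is a product, so its amount increases.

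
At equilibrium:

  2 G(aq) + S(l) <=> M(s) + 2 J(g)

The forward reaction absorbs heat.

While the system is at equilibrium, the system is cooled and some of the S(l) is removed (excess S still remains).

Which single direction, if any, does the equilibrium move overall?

left

The forward reaction is endothermic. Lowering T favours the exothermic direction — shift to the left.
S is a pure liquid; its activity is 1 regardless of amount, so Q is unaffected — no shift from this change.
Only the nonzero effect(s) matter; the net shift is to the left.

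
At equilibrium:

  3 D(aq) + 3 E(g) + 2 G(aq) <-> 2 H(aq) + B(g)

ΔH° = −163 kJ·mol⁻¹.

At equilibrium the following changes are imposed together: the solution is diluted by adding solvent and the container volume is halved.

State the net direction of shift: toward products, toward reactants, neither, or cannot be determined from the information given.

cannot be determined

Dilution lowers every aqueous concentration by the same factor. Δn_aq = 2 − 5 = -3, so the system shifts toward the side with more dissolved moles — to the left.
Gas moles: reactants 3, products 1 (Δn_gas = -2). Compression shifts the system toward the side with fewer moles of gas — to the right.
The individual effects push in opposite directions; without quantitative information the net direction cannot be determined.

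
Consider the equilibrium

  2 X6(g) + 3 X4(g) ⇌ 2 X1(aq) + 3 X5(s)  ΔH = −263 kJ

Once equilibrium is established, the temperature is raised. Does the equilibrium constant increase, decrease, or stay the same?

K depends on temperature via the van 't Hoff relation. The forward reaction is exothermic, so raising T decreases K.

decreases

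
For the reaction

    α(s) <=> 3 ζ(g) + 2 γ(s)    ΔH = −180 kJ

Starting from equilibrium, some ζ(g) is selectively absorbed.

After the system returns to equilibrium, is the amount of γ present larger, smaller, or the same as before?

increases

Removing ζ (g), a product, drives the reaction to the right.
The net shift is to the right. γ is a product, so its amount increases.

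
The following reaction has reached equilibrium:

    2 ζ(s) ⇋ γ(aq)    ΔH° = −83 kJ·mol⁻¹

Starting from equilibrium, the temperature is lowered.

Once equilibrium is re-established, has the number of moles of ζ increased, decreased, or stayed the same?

decreases

The forward reaction is exothermic. Lowering T favours the exothermic direction — shift to the right.
The net shift is to the right. ζ is a reactant, so its amount decreases.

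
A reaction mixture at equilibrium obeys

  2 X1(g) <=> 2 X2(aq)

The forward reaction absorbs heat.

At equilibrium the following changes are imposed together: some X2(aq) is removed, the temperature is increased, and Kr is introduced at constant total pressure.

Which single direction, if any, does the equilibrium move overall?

Removing X2 (aq), a product, drives the reaction to the right.
The forward reaction is endothermic. Raising T favours the endothermic direction — shift to the right.
Adding inert gas at constant total pressure expands the volume and lowers every reacting partial pressure. With Δn_gas = 0 − 2 = -2, Q moves away from K toward the side with fewer gas moles, so the system shifts toward the side with more gas moles — to the left.
The individual effects push in opposite directions; without quantitative information the net direction cannot be determined.

cannot be determined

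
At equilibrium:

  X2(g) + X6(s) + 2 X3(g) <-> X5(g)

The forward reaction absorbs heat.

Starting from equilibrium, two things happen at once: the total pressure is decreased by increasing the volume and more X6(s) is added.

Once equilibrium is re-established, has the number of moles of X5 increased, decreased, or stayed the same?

Gas moles: reactants 3, products 1 (Δn_gas = -2). Expansion shifts the system toward the side with more moles of gas — to the left.
X6 is a pure solid; its activity is 1 regardless of amount, so Q is unaffected — no shift from this change.
The net shift is to the left. X5 is a product, so its amount decreases.

decreases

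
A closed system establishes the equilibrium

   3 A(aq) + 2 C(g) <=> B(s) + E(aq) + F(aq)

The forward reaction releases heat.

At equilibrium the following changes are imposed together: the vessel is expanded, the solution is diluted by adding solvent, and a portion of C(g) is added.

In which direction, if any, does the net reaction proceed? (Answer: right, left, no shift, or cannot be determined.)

cannot be determined

Gas moles: reactants 2, products 0 (Δn_gas = -2). Expansion shifts the system toward the side with more moles of gas — to the left.
Dilution lowers every aqueous concentration by the same factor. Δn_aq = 2 − 3 = -1, so the system shifts toward the side with more dissolved moles — to the left.
Adding C (g), a reactant, drives the reaction to the right.
The individual effects push in opposite directions; without quantitative information the net direction cannot be determined.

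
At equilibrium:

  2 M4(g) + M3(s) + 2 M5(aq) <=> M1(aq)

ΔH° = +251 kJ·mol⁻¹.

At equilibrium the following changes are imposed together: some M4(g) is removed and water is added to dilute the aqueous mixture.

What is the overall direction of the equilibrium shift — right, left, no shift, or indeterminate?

left

Removing M4 (g), a reactant, drives the reaction to the left.
Dilution lowers every aqueous concentration by the same factor. Δn_aq = 1 − 2 = -1, so the system shifts toward the side with more dissolved moles — to the left.
All effects act in the same direction — net shift to the left.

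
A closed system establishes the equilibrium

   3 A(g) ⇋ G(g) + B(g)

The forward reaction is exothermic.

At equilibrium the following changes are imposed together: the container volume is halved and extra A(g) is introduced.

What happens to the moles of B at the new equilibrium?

increases

Gas moles: reactants 3, products 2 (Δn_gas = -1). Compression shifts the system toward the side with fewer moles of gas — to the right.
Adding A (g), a reactant, drives the reaction to the right.
The net shift is to the right. B is a product, so its amount increases.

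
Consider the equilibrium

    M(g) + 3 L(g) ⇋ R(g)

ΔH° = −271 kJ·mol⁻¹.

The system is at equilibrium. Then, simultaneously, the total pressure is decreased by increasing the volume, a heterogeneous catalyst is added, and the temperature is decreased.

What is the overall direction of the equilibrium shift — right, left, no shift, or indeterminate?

cannot be determined

Gas moles: reactants 4, products 1 (Δn_gas = -3). Expansion shifts the system toward the side with more moles of gas — to the left.
A catalyst speeds both forward and reverse rates equally; it changes neither Q nor K — no shift from this change.
The forward reaction is exothermic. Lowering T favours the exothermic direction — shift to the right.
The individual effects push in opposite directions; without quantitative information the net direction cannot be determined.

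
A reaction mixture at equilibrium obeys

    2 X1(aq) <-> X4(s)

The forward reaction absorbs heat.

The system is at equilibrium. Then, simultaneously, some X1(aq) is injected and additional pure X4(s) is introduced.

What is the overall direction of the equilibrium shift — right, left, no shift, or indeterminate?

right

Adding X1 (aq), a reactant, drives the reaction to the right.
X4 is a pure solid; its activity is 1 regardless of amount, so Q is unaffected — no shift from this change.
Only the nonzero effect(s) matter; the net shift is to the right.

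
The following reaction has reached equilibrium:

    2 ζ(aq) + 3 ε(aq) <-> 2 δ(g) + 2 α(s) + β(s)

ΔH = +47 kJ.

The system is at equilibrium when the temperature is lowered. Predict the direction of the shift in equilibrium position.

left

The forward reaction is endothermic. Lowering T favours the exothermic direction — shift to the left.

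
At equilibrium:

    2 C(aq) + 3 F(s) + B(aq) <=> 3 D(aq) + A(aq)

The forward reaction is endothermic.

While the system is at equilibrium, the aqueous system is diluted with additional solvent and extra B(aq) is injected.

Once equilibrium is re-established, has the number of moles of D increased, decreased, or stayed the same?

increases

Dilution lowers every aqueous concentration by the same factor. Δn_aq = 4 − 3 = +1, so the system shifts toward the side with more dissolved moles — to the right.
Adding B (aq), a reactant, drives the reaction to the right.
The net shift is to the right. D is a product, so its amount increases.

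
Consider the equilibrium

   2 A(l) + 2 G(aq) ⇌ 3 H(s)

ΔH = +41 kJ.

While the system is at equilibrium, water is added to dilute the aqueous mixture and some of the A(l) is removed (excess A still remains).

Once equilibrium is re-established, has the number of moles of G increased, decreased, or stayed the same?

Dilution lowers every aqueous concentration by the same factor. Δn_aq = 0 − 2 = -2, so the system shifts toward the side with more dissolved moles — to the left.
A is a pure liquid; its activity is 1 regardless of amount, so Q is unaffected — no shift from this change.
The net shift is to the left. G is a reactant, so its amount increases.

increases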